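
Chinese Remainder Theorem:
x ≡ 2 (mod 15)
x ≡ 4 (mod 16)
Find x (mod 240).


M = 15*16 = 240
M1 = M/15 = 16, M2 = M/16 = 15
M1^(-1) mod 15 = 1, M2^(-1) mod 16 = 15
x = 2*16*1 + 4*15*15 = 932
932 mod 240 = 212
Check: 212 mod 15 = 2 ✓, 212 mod 16 = 4 ✓

x ≡ 212 (mod 240)


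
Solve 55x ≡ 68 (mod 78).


GCD(55, 78) = 1, unique solution
a^(-1) mod 78 = 61
x = 61 * 68 mod 78 = 14

x ≡ 14 (mod 78)


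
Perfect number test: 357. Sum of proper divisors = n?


Proper divisors of 357: 1, 3, 7, 17, 21, 51, 119
Sum = 1 + 3 + 7 + 17 + 21 + 51 + 119 = 219

No, 357 is not perfect (219 ≠ 357)


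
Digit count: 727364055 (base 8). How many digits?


727364055 in base 8 = 5326530727
Number of digits = 10

10 digits (base 8)


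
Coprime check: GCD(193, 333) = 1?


Euclidean algorithm:
333 = 1 * 193 + 140
193 = 1 * 140 + 53
140 = 2 * 53 + 34
53 = 1 * 34 + 19
34 = 1 * 19 + 15
19 = 1 * 15 + 4
15 = 3 * 4 + 3
4 = 1 * 3 + 1
3 = 3 * 1 + 0
GCD(193, 333) = 1

Yes, coprime (GCD = 1)


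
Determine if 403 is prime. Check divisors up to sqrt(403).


403 / 13 = 31 (exact division)
403 is NOT prime.

No, 403 is not prime


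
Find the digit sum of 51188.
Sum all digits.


5 + 1 + 1 + 8 + 8 = 23


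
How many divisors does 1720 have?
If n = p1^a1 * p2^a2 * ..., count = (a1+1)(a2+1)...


1720 = 2^3 × 5^1 × 43^1
d(1720) = (3+1) × (1+1) × (1+1) = 16

16 divisors


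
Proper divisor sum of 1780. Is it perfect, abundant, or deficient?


Proper divisors: 1, 2, 4, 5, 10, 20, 89, 178, 356, 445, 890
Sum = 1 + 2 + 4 + 5 + 10 + 20 + 89 + 178 + 356 + 445 + 890 = 2000
2000 > 1780 → abundant

s(1780) = 2000 (abundant)


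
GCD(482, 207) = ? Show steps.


482 = 2 * 207 + 68
207 = 3 * 68 + 3
68 = 22 * 3 + 2
3 = 1 * 2 + 1
2 = 2 * 1 + 0
GCD = 1


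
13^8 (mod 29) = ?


13^1 mod 29 = 13
13^2 mod 29 = 24
13^3 mod 29 = 22
13^4 mod 29 = 25
13^5 mod 29 = 6
13^6 mod 29 = 20
13^7 mod 29 = 28
13^8 mod 29 = 16


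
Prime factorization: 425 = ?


425 / 5 = 85
85 / 5 = 17
17 / 17 = 1
425 = 5^2 × 17


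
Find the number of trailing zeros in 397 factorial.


floor(397/5) = 79
floor(397/25) = 15
floor(397/125) = 3
Total = 97

97 trailing zeros


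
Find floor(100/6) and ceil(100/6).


100/6 = 16.6667
floor = 16
ceil = 17

floor = 16, ceil = 17


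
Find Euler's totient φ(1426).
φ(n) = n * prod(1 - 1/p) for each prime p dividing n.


1426 = 2 × 23 × 31
Prime factors: 2, 23, 31
φ(1426) = 1426 × (1-1/2) × (1-1/23) × (1-1/31)
= 1426 × 1/2 × 22/23 × 30/31 = 660

φ(1426) = 660


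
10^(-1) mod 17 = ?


Use the extended Euclidean algorithm on (17, 10); each row r = 17*s + 10*t:
r=17, s=1, t=0
r=10, s=0, t=1
q=1: r=7, s=1, t=-1   [17*(1) + 10*(-1) = 7]
q=1: r=3, s=-1, t=2   [17*(-1) + 10*(2) = 3]
q=2: r=1, s=3, t=-5   [17*(3) + 10*(-5) = 1]
q=3: r=0, s=-10, t=17   [17*(-10) + 10*(17) = 0]
GCD = 1 with t = -5, so 10*(-5) ≡ 1 (mod 17)
Inverse = -5 mod 17 = 12
Check: 10 * 12 = 120 ≡ 1 (mod 17)

10^(-1) ≡ 12 (mod 17)


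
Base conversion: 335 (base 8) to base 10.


335 (base 8) = 221 (decimal)
221 (decimal) = 221 (base 10)


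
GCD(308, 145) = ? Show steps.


308 = 2 * 145 + 18
145 = 8 * 18 + 1
18 = 18 * 1 + 0
GCD = 1


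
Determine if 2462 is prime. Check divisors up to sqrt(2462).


2462 / 2 = 1231 (exact division)
2462 is NOT prime.

No, 2462 is not prime


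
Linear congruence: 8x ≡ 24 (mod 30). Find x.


GCD(8, 30) = 2 divides 24
Divide: 4x ≡ 12 (mod 15)
x ≡ 3 (mod 15)


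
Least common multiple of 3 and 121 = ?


GCD(3, 121) = 1
LCM = 3*121/1 = 363/1 = 363

LCM = 363


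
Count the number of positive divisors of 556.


556 = 2^2 × 139^1
d(556) = (2+1) × (1+1) = 6

6 divisors


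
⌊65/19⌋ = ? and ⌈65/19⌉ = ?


65/19 = 3.4211
floor = 3
ceil = 4

floor = 3, ceil = 4


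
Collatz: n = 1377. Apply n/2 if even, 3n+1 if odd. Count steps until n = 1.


1377 → 4132 → 2066 → 1033 → 3100 → 1550 → 775 → 2326 → 1163 → 3490 → 1745 → 5236 → 2618 → 1309 → 3928 → 1964 → 982 → 491 → 1474 → 737 → 2212 → 1106 → 553 → 1660 → 830 → 415 → 1246 → 623 → 1870 → 935 → 2806 → 1403 → 4210 → 2105 → 6316 → 3158 → 1579 → 4738 → 2369 → 7108 → 3554 → 1777 → 5332 → 2666 → 1333 → 4000 → 2000 → 1000 → 500 → 250 → 125 → 376 → 188 → 94 → 47 → 142 → 71 → 214 → 107 → 322 → 161 → 484 → 242 → 121 → 364 → 182 → 91 → 274 → 137 → 412 → 206 → 103 → 310 → 155 → 466 → 233 → 700 → 350 → 175 → 526 → 263 → 790 → 395 → 1186 → 593 → 1780 → 890 → 445 → 1336 → 668 → 334 → 167 → 502 → 251 → 754 → 377 → 1132 → 566 → 283 → 850 → 425 → 1276 → 638 → 319 → 958 → 479 → 1438 → 719 → 2158 → 1079 → 3238 → 1619 → 4858 → 2429 → 7288 → 3644 → 1822 → 911 → 2734 → 1367 → 4102 → 2051 → 6154 → 3077 → 9232 → 4616 → 2308 → 1154 → 577 → 1732 → 866 → 433 → 1300 → 650 → 325 → 976 → 488 → 244 → 122 → 61 → 184 → 92 → 46 → 23 → 70 → 35 → 106 → 53 → 160 → 80 → 40 → 20 → 10 → 5 → 16 → 8 → 4 → 2 → 1
Total steps = 158

158 steps


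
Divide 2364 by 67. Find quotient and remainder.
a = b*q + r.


2364 = 67 * 35 + 19
Check: 2345 + 19 = 2364

q = 35, r = 19


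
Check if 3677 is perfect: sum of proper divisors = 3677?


Proper divisors of 3677: 1
Sum = 1 = 1

No, 3677 is not perfect (1 ≠ 3677)


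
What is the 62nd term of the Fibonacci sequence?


Sequence: 1, 1, 2, 3, 5, 8, 13, 21, 34, 55, 89, 144, 233, 377, 610, 987, 1597, 2584, 4181, 6765, 10946, 17711, 28657, 46368, 75025, 121393, 196418, 317811, 514229, 832040, 1346269, 2178309, 3524578, 5702887, 9227465, 14930352, 24157817, 39088169, 63245986, 102334155, 165580141, 267914296, 433494437, 701408733, 1134903170, 1836311903, 2971215073, 4807526976, 7778742049, 12586269025, 20365011074, 32951280099, 53316291173, 86267571272, 139583862445, 225851433717, 365435296162, 591286729879, 956722026041, 1548008755920, 2504730781961, 4052739537881
F(62) = 4052739537881


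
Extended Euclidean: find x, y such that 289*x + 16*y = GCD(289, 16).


Tabular extended Euclidean (each row: r = 289*s + 16*t):
r=289, s=1, t=0
r=16, s=0, t=1
q=18: r=1, s=1, t=-18   [289*(1) + 16*(-18) = 1]
q=16: r=0, s=-16, t=289   [289*(-16) + 16*(289) = 0]
GCD = 1; from the row with r=1: x=1, y=-18
Check: 289*(1) + 16*(-18) = 289 - 288 = 1

GCD = 1, x = 1, y = -18


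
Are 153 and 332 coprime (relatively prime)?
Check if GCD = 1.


Euclidean algorithm:
332 = 2 * 153 + 26
153 = 5 * 26 + 23
26 = 1 * 23 + 3
23 = 7 * 3 + 2
3 = 1 * 2 + 1
2 = 2 * 1 + 0
GCD(153, 332) = 1

Yes, coprime (GCD = 1)


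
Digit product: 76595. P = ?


7 × 6 × 5 × 9 × 5 = 9450


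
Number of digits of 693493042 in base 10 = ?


693493042 has 9 digits in base 10
floor(log10(693493042)) + 1 = floor(8.8410) + 1 = 9

9 digits (base 10)


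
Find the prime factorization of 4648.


4648 / 2 = 2324
2324 / 2 = 1162
1162 / 2 = 581
581 / 7 = 83
83 / 83 = 1
4648 = 2^3 × 7 × 83


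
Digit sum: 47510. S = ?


4 + 7 + 5 + 1 + 0 = 17


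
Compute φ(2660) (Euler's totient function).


2660 = 2^2 × 5 × 7 × 19
Prime factors: 2, 5, 7, 19
φ(2660) = 2660 × (1-1/2) × (1-1/5) × (1-1/7) × (1-1/19)
= 2660 × 1/2 × 4/5 × 6/7 × 18/19 = 864

φ(2660) = 864


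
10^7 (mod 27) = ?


10^1 mod 27 = 10
10^2 mod 27 = 19
10^3 mod 27 = 1
10^4 mod 27 = 10
10^5 mod 27 = 19
10^6 mod 27 = 1
10^7 mod 27 = 10


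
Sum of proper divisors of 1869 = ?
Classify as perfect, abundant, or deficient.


Proper divisors: 1, 3, 7, 21, 89, 267, 623
Sum = 1 + 3 + 7 + 21 + 89 + 267 + 623 = 1011
1011 < 1869 → deficient

s(1869) = 1011 (deficient)


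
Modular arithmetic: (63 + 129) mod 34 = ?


63 + 129 = 192
192 mod 34 = 22


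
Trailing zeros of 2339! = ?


floor(2339/5) = 467
floor(2339/25) = 93
floor(2339/125) = 18
floor(2339/625) = 3
Total = 581

581 trailing zeros


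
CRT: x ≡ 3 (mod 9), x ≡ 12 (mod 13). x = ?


M = 9*13 = 117
M1 = M/9 = 13, M2 = M/13 = 9
M1^(-1) mod 9 = 7, M2^(-1) mod 13 = 3
x = 3*13*7 + 12*9*3 = 597
597 mod 117 = 12
Check: 12 mod 9 = 3 ✓, 12 mod 13 = 12 ✓

x ≡ 12 (mod 117)


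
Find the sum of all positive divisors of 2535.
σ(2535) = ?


Divisors of 2535: 1, 3, 5, 13, 15, 39, 65, 169, 195, 507, 845, 2535
Sum = 1 + 3 + 5 + 13 + 15 + 39 + 65 + 169 + 195 + 507 + 845 + 2535 = 4392

σ(2535) = 4392


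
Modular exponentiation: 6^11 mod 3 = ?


6^1 mod 3 = 0
6^2 mod 3 = 0
6^3 mod 3 = 0
6^4 mod 3 = 0
6^5 mod 3 = 0
6^6 mod 3 = 0
6^7 mod 3 = 0
6^8 mod 3 = 0
6^9 mod 3 = 0
6^10 mod 3 = 0
6^11 mod 3 = 0


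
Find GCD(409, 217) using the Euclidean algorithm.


409 = 1 * 217 + 192
217 = 1 * 192 + 25
192 = 7 * 25 + 17
25 = 1 * 17 + 8
17 = 2 * 8 + 1
8 = 8 * 1 + 0
GCD = 1


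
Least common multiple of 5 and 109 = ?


GCD(5, 109) = 1
LCM = 5*109/1 = 545/1 = 545

LCM = 545


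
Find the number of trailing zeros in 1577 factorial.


floor(1577/5) = 315
floor(1577/25) = 63
floor(1577/125) = 12
floor(1577/625) = 2
Total = 392

392 trailing zeros


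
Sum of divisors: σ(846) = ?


Divisors of 846: 1, 2, 3, 6, 9, 18, 47, 94, 141, 282, 423, 846
Sum = 1 + 2 + 3 + 6 + 9 + 18 + 47 + 94 + 141 + 282 + 423 + 846 = 1872

σ(846) = 1872


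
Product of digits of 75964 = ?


7 × 5 × 9 × 6 × 4 = 7560


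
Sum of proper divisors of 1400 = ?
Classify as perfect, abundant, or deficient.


Proper divisors: 1, 2, 4, 5, 7, 8, 10, 14, 20, 25, 28, 35, 40, 50, 56, 70, 100, 140, 175, 200, 280, 350, 700
Sum = 1 + 2 + 4 + 5 + 7 + 8 + 10 + 14 + 20 + 25 + 28 + 35 + 40 + 50 + 56 + 70 + 100 + 140 + 175 + 200 + 280 + 350 + 700 = 2320
2320 > 1400 → abundant

s(1400) = 2320 (abundant)


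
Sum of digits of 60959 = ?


6 + 0 + 9 + 5 + 9 = 29


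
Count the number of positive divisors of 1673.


1673 = 7^1 × 239^1
d(1673) = (1+1) × (1+1) = 4

4 divisors


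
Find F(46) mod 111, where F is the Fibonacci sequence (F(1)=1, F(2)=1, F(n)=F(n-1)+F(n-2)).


F(k) mod 111 for k=1..46:
1, 1, 2, 3, 5, 8, 13, 21, 34, 55, 89, 33, 11, 44, 55, 99, 43, 31, 74, 105, 68, 62, 19, 81, 100, 70, 59, 18, 77, 95, 61, 45, 106, 40, 35, 75, 110, 74, 73, 36, 109, 34, 32, 66, 98, 53
F(46) mod 111 = 53


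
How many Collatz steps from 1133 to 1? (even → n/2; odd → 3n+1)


1133 → 3400 → 1700 → 850 → 425 → 1276 → 638 → 319 → 958 → 479 → 1438 → 719 → 2158 → 1079 → 3238 → 1619 → 4858 → 2429 → 7288 → 3644 → 1822 → 911 → 2734 → 1367 → 4102 → 2051 → 6154 → 3077 → 9232 → 4616 → 2308 → 1154 → 577 → 1732 → 866 → 433 → 1300 → 650 → 325 → 976 → 488 → 244 → 122 → 61 → 184 → 92 → 46 → 23 → 70 → 35 → 106 → 53 → 160 → 80 → 40 → 20 → 10 → 5 → 16 → 8 → 4 → 2 → 1
Total steps = 62

62 steps


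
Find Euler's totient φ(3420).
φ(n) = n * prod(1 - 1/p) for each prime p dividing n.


3420 = 2^2 × 3^2 × 5 × 19
Prime factors: 2, 3, 5, 19
φ(3420) = 3420 × (1-1/2) × (1-1/3) × (1-1/5) × (1-1/19)
= 3420 × 1/2 × 2/3 × 4/5 × 18/19 = 864

φ(3420) = 864


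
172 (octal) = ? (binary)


172 (base 8) = 122 (decimal)
122 (decimal) = 1111010 (base 2)


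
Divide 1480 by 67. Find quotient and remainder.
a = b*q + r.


1480 = 67 * 22 + 6
Check: 1474 + 6 = 1480

q = 22, r = 6


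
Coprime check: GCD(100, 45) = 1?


Euclidean algorithm:
100 = 2 * 45 + 10
45 = 4 * 10 + 5
10 = 2 * 5 + 0
GCD(100, 45) = 5

No, not coprime (GCD = 5)


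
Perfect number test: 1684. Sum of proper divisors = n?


Proper divisors of 1684: 1, 2, 4, 421, 842
Sum = 1 + 2 + 4 + 421 + 842 = 1270

No, 1684 is not perfect (1270 ≠ 1684)


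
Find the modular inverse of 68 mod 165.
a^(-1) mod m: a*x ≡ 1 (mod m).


Use the extended Euclidean algorithm on (165, 68); each row r = 165*s + 68*t:
r=165, s=1, t=0
r=68, s=0, t=1
q=2: r=29, s=1, t=-2   [165*(1) + 68*(-2) = 29]
q=2: r=10, s=-2, t=5   [165*(-2) + 68*(5) = 10]
q=2: r=9, s=5, t=-12   [165*(5) + 68*(-12) = 9]
q=1: r=1, s=-7, t=17   [165*(-7) + 68*(17) = 1]
q=9: r=0, s=68, t=-165   [165*(68) + 68*(-165) = 0]
GCD = 1 with t = 17, so 68*(17) ≡ 1 (mod 165)
Inverse = 17 mod 165 = 17
Check: 68 * 17 = 1156 ≡ 1 (mod 165)

68^(-1) ≡ 17 (mod 165)


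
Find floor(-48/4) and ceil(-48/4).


-48/4 = -12.0000
floor = -12
ceil = -12

floor = -12, ceil = -12


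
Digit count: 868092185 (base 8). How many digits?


868092185 in base 8 = 6357404431
Number of digits = 10

10 digits (base 8)


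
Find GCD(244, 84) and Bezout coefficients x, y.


Tabular extended Euclidean (each row: r = 244*s + 84*t):
r=244, s=1, t=0
r=84, s=0, t=1
q=2: r=76, s=1, t=-2   [244*(1) + 84*(-2) = 76]
q=1: r=8, s=-1, t=3   [244*(-1) + 84*(3) = 8]
q=9: r=4, s=10, t=-29   [244*(10) + 84*(-29) = 4]
q=2: r=0, s=-21, t=61   [244*(-21) + 84*(61) = 0]
GCD = 4; from the row with r=4: x=10, y=-29
Check: 244*(10) + 84*(-29) = 2440 - 2436 = 4

GCD = 4, x = 10, y = -29


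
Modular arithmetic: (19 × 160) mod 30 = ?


19 × 160 = 3040
3040 mod 30 = 10


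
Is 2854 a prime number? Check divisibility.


2854 / 2 = 1427 (exact division)
2854 is NOT prime.

No, 2854 is not prime


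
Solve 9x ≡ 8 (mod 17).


GCD(9, 17) = 1, unique solution
a^(-1) mod 17 = 2
x = 2 * 8 mod 17 = 16

x ≡ 16 (mod 17)


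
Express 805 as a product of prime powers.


805 / 5 = 161
161 / 7 = 23
23 / 23 = 1
805 = 5 × 7 × 23


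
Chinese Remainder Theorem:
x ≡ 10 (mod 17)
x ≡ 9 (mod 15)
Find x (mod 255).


M = 17*15 = 255
M1 = M/17 = 15, M2 = M/15 = 17
M1^(-1) mod 17 = 8, M2^(-1) mod 15 = 8
x = 10*15*8 + 9*17*8 = 2424
2424 mod 255 = 129
Check: 129 mod 17 = 10 ✓, 129 mod 15 = 9 ✓

x ≡ 129 (mod 255)


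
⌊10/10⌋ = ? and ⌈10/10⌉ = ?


10/10 = 1.0000
floor = 1
ceil = 1

floor = 1, ceil = 1


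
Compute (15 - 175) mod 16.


15 - 175 = -160
-160 mod 16 = 0


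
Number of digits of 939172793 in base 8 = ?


939172793 in base 8 = 6776521671
Number of digits = 10

10 digits (base 8)


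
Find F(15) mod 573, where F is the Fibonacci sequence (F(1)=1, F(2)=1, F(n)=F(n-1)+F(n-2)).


F(k) mod 573 for k=1..15:
1, 1, 2, 3, 5, 8, 13, 21, 34, 55, 89, 144, 233, 377, 37
F(15) mod 573 = 37


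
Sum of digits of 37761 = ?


3 + 7 + 7 + 6 + 1 = 24


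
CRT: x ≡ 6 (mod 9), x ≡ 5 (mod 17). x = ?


M = 9*17 = 153
M1 = M/9 = 17, M2 = M/17 = 9
M1^(-1) mod 9 = 8, M2^(-1) mod 17 = 2
x = 6*17*8 + 5*9*2 = 906
906 mod 153 = 141
Check: 141 mod 9 = 6 ✓, 141 mod 17 = 5 ✓

x ≡ 141 (mod 153)


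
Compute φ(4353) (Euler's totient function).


4353 = 3 × 1451
Prime factors: 3, 1451
φ(4353) = 4353 × (1-1/3) × (1-1/1451)
= 4353 × 2/3 × 1450/1451 = 2900

φ(4353) = 2900


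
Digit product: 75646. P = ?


7 × 5 × 6 × 4 × 6 = 5040


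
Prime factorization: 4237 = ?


4237 / 19 = 223
223 / 223 = 1
4237 = 19 × 223


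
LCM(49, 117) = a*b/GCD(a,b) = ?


GCD(49, 117) = 1
LCM = 49*117/1 = 5733/1 = 5733

LCM = 5733


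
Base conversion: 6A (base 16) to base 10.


6A (base 16) = 106 (decimal)
106 (decimal) = 106 (base 10)


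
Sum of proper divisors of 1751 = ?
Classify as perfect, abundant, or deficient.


Proper divisors: 1, 17, 103
Sum = 1 + 17 + 103 = 121
121 < 1751 → deficient

s(1751) = 121 (deficient)


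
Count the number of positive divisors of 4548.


4548 = 2^2 × 3^1 × 379^1
d(4548) = (2+1) × (1+1) × (1+1) = 12

12 divisors


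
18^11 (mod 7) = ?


18^1 mod 7 = 4
18^2 mod 7 = 2
18^3 mod 7 = 1
18^4 mod 7 = 4
18^5 mod 7 = 2
18^6 mod 7 = 1
18^7 mod 7 = 4
18^8 mod 7 = 2
18^9 mod 7 = 1
18^10 mod 7 = 4
18^11 mod 7 = 2


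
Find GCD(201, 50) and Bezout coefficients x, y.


Tabular extended Euclidean (each row: r = 201*s + 50*t):
r=201, s=1, t=0
r=50, s=0, t=1
q=4: r=1, s=1, t=-4   [201*(1) + 50*(-4) = 1]
q=50: r=0, s=-50, t=201   [201*(-50) + 50*(201) = 0]
GCD = 1; from the row with r=1: x=1, y=-4
Check: 201*(1) + 50*(-4) = 201 - 200 = 1

GCD = 1, x = 1, y = -4


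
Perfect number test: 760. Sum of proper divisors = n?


Proper divisors of 760: 1, 2, 4, 5, 8, 10, 19, 20, 38, 40, 76, 95, 152, 190, 380
Sum = 1 + 2 + 4 + 5 + 8 + 10 + 19 + 20 + 38 + 40 + 76 + 95 + 152 + 190 + 380 = 1040

No, 760 is not perfect (1040 ≠ 760)


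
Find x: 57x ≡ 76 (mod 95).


GCD(57, 95) = 19 divides 76
Divide: 3x ≡ 4 (mod 5)
x ≡ 3 (mod 5)


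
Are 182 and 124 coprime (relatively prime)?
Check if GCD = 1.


Euclidean algorithm:
182 = 1 * 124 + 58
124 = 2 * 58 + 8
58 = 7 * 8 + 2
8 = 4 * 2 + 0
GCD(182, 124) = 2

No, not coprime (GCD = 2)


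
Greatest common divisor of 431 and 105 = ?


431 = 4 * 105 + 11
105 = 9 * 11 + 6
11 = 1 * 6 + 5
6 = 1 * 5 + 1
5 = 5 * 1 + 0
GCD = 1


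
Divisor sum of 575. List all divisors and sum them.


Divisors of 575: 1, 5, 23, 25, 115, 575
Sum = 1 + 5 + 23 + 25 + 115 + 575 = 744

σ(575) = 744


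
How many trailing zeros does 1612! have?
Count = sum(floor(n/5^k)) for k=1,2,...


floor(1612/5) = 322
floor(1612/25) = 64
floor(1612/125) = 12
floor(1612/625) = 2
Total = 400

400 trailing zeros


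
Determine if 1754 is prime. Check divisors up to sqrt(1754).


1754 / 2 = 877 (exact division)
1754 is NOT prime.

No, 1754 is not prime


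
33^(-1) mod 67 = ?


Use the extended Euclidean algorithm on (67, 33); each row r = 67*s + 33*t:
r=67, s=1, t=0
r=33, s=0, t=1
q=2: r=1, s=1, t=-2   [67*(1) + 33*(-2) = 1]
q=33: r=0, s=-33, t=67   [67*(-33) + 33*(67) = 0]
GCD = 1 with t = -2, so 33*(-2) ≡ 1 (mod 67)
Inverse = -2 mod 67 = 65
Check: 33 * 65 = 2145 ≡ 1 (mod 67)

33^(-1) ≡ 65 (mod 67)


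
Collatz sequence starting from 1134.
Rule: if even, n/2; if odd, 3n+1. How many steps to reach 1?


1134 → 567 → 1702 → 851 → 2554 → 1277 → 3832 → 1916 → 958 → 479 → 1438 → 719 → 2158 → 1079 → 3238 → 1619 → 4858 → 2429 → 7288 → 3644 → 1822 → 911 → 2734 → 1367 → 4102 → 2051 → 6154 → 3077 → 9232 → 4616 → 2308 → 1154 → 577 → 1732 → 866 → 433 → 1300 → 650 → 325 → 976 → 488 → 244 → 122 → 61 → 184 → 92 → 46 → 23 → 70 → 35 → 106 → 53 → 160 → 80 → 40 → 20 → 10 → 5 → 16 → 8 → 4 → 2 → 1
Total steps = 62

62 steps


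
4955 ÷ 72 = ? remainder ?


4955 = 72 * 68 + 59
Check: 4896 + 59 = 4955

q = 68, r = 59


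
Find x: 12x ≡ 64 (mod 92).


GCD(12, 92) = 4 divides 64
Divide: 3x ≡ 16 (mod 23)
x ≡ 13 (mod 23)


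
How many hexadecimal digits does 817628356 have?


817628356 in base 16 = 30BC04C4
Number of digits = 8

8 digits (base 16)


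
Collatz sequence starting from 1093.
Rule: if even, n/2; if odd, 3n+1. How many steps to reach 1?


1093 → 3280 → 1640 → 820 → 410 → 205 → 616 → 308 → 154 → 77 → 232 → 116 → 58 → 29 → 88 → 44 → 22 → 11 → 34 → 17 → 52 → 26 → 13 → 40 → 20 → 10 → 5 → 16 → 8 → 4 → 2 → 1
Total steps = 31

31 steps


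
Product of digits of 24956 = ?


2 × 4 × 9 × 5 × 6 = 2160


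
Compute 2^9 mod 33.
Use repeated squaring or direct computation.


2^1 mod 33 = 2
2^2 mod 33 = 4
2^3 mod 33 = 8
2^4 mod 33 = 16
2^5 mod 33 = 32
2^6 mod 33 = 31
2^7 mod 33 = 29
2^8 mod 33 = 25
2^9 mod 33 = 17


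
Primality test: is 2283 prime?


2283 / 3 = 761 (exact division)
2283 is NOT prime.

No, 2283 is not prime


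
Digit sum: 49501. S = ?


4 + 9 + 5 + 0 + 1 = 19


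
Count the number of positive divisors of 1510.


1510 = 2^1 × 5^1 × 151^1
d(1510) = (1+1) × (1+1) × (1+1) = 8

8 divisors


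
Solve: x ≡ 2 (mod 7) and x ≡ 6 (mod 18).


M = 7*18 = 126
M1 = M/7 = 18, M2 = M/18 = 7
M1^(-1) mod 7 = 2, M2^(-1) mod 18 = 13
x = 2*18*2 + 6*7*13 = 618
618 mod 126 = 114
Check: 114 mod 7 = 2 ✓, 114 mod 18 = 6 ✓

x ≡ 114 (mod 126)


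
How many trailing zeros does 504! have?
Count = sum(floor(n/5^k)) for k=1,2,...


floor(504/5) = 100
floor(504/25) = 20
floor(504/125) = 4
Total = 124

124 trailing zeros


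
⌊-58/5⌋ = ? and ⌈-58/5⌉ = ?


-58/5 = -11.6000
floor = -12
ceil = -11

floor = -12, ceil = -11


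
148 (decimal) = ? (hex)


148 (base 10) = 148 (decimal)
148 (decimal) = 94 (base 16)


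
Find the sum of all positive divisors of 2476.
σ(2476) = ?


Divisors of 2476: 1, 2, 4, 619, 1238, 2476
Sum = 1 + 2 + 4 + 619 + 1238 + 2476 = 4340

σ(2476) = 4340


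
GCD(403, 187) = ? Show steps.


403 = 2 * 187 + 29
187 = 6 * 29 + 13
29 = 2 * 13 + 3
13 = 4 * 3 + 1
3 = 3 * 1 + 0
GCD = 1


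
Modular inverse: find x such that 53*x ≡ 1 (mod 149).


Use the extended Euclidean algorithm on (149, 53); each row r = 149*s + 53*t:
r=149, s=1, t=0
r=53, s=0, t=1
q=2: r=43, s=1, t=-2   [149*(1) + 53*(-2) = 43]
q=1: r=10, s=-1, t=3   [149*(-1) + 53*(3) = 10]
q=4: r=3, s=5, t=-14   [149*(5) + 53*(-14) = 3]
q=3: r=1, s=-16, t=45   [149*(-16) + 53*(45) = 1]
q=3: r=0, s=53, t=-149   [149*(53) + 53*(-149) = 0]
GCD = 1 with t = 45, so 53*(45) ≡ 1 (mod 149)
Inverse = 45 mod 149 = 45
Check: 53 * 45 = 2385 ≡ 1 (mod 149)

53^(-1) ≡ 45 (mod 149)


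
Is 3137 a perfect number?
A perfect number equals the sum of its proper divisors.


Proper divisors of 3137: 1
Sum = 1 = 1

No, 3137 is not perfect (1 ≠ 3137)


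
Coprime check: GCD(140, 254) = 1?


Euclidean algorithm:
254 = 1 * 140 + 114
140 = 1 * 114 + 26
114 = 4 * 26 + 10
26 = 2 * 10 + 6
10 = 1 * 6 + 4
6 = 1 * 4 + 2
4 = 2 * 2 + 0
GCD(140, 254) = 2

No, not coprime (GCD = 2)


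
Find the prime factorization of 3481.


3481 / 59 = 59
59 / 59 = 1
3481 = 59^2


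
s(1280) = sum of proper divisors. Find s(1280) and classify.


Proper divisors: 1, 2, 4, 5, 8, 10, 16, 20, 32, 40, 64, 80, 128, 160, 256, 320, 640
Sum = 1 + 2 + 4 + 5 + 8 + 10 + 16 + 20 + 32 + 40 + 64 + 80 + 128 + 160 + 256 + 320 + 640 = 1786
1786 > 1280 → abundant

s(1280) = 1786 (abundant)


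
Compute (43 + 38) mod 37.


43 + 38 = 81
81 mod 37 = 7


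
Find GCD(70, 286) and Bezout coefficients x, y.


Tabular extended Euclidean (each row: r = 70*s + 286*t):
r=70, s=1, t=0
r=286, s=0, t=1
q=0: r=70, s=1, t=0   [70*(1) + 286*(0) = 70]
q=4: r=6, s=-4, t=1   [70*(-4) + 286*(1) = 6]
q=11: r=4, s=45, t=-11   [70*(45) + 286*(-11) = 4]
q=1: r=2, s=-49, t=12   [70*(-49) + 286*(12) = 2]
q=2: r=0, s=143, t=-35   [70*(143) + 286*(-35) = 0]
GCD = 2; from the row with r=2: x=-49, y=12
Check: 70*(-49) + 286*(12) = -3430 + 3432 = 2

GCD = 2, x = -49, y = 12


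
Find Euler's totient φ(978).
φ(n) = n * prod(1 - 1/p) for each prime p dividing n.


978 = 2 × 3 × 163
Prime factors: 2, 3, 163
φ(978) = 978 × (1-1/2) × (1-1/3) × (1-1/163)
= 978 × 1/2 × 2/3 × 162/163 = 324

φ(978) = 324


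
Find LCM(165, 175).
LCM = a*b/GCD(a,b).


GCD(165, 175) = 5
LCM = 165*175/5 = 28875/5 = 5775

LCM = 5775


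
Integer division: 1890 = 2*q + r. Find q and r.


1890 = 2 * 945 + 0
Check: 1890 + 0 = 1890

q = 945, r = 0


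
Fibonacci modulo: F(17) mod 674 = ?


F(k) mod 674 for k=1..17:
1, 1, 2, 3, 5, 8, 13, 21, 34, 55, 89, 144, 233, 377, 610, 313, 249
F(17) mod 674 = 249


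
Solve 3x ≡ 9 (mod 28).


GCD(3, 28) = 1, unique solution
a^(-1) mod 28 = 19
x = 19 * 9 mod 28 = 3

x ≡ 3 (mod 28)


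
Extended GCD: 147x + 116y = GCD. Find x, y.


Tabular extended Euclidean (each row: r = 147*s + 116*t):
r=147, s=1, t=0
r=116, s=0, t=1
q=1: r=31, s=1, t=-1   [147*(1) + 116*(-1) = 31]
q=3: r=23, s=-3, t=4   [147*(-3) + 116*(4) = 23]
q=1: r=8, s=4, t=-5   [147*(4) + 116*(-5) = 8]
q=2: r=7, s=-11, t=14   [147*(-11) + 116*(14) = 7]
q=1: r=1, s=15, t=-19   [147*(15) + 116*(-19) = 1]
q=7: r=0, s=-116, t=147   [147*(-116) + 116*(147) = 0]
GCD = 1; from the row with r=1: x=15, y=-19
Check: 147*(15) + 116*(-19) = 2205 - 2204 = 1

GCD = 1, x = 15, y = -19


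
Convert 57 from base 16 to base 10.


57 (base 16) = 87 (decimal)
87 (decimal) = 87 (base 10)


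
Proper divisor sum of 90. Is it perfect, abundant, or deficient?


Proper divisors: 1, 2, 3, 5, 6, 9, 10, 15, 18, 30, 45
Sum = 1 + 2 + 3 + 5 + 6 + 9 + 10 + 15 + 18 + 30 + 45 = 144
144 > 90 → abundant

s(90) = 144 (abundant)


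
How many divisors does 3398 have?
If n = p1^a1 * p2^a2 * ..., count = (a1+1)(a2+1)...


3398 = 2^1 × 1699^1
d(3398) = (1+1) × (1+1) = 4

4 divisors


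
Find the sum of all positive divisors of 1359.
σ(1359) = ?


Divisors of 1359: 1, 3, 9, 151, 453, 1359
Sum = 1 + 3 + 9 + 151 + 453 + 1359 = 1976

σ(1359) = 1976


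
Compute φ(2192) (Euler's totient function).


2192 = 2^4 × 137
Prime factors: 2, 137
φ(2192) = 2192 × (1-1/2) × (1-1/137)
= 2192 × 1/2 × 136/137 = 1088

φ(2192) = 1088


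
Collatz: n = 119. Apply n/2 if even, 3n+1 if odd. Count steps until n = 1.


119 → 358 → 179 → 538 → 269 → 808 → 404 → 202 → 101 → 304 → 152 → 76 → 38 → 19 → 58 → 29 → 88 → 44 → 22 → 11 → 34 → 17 → 52 → 26 → 13 → 40 → 20 → 10 → 5 → 16 → 8 → 4 → 2 → 1
Total steps = 33

33 steps


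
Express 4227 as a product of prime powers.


4227 / 3 = 1409
1409 / 1409 = 1
4227 = 3 × 1409


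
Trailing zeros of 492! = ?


floor(492/5) = 98
floor(492/25) = 19
floor(492/125) = 3
Total = 120

120 trailing zeros


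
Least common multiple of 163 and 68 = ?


GCD(163, 68) = 1
LCM = 163*68/1 = 11084/1 = 11084

LCM = 11084


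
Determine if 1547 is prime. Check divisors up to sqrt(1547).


1547 / 7 = 221 (exact division)
1547 is NOT prime.

No, 1547 is not prime


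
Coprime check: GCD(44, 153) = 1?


Euclidean algorithm:
153 = 3 * 44 + 21
44 = 2 * 21 + 2
21 = 10 * 2 + 1
2 = 2 * 1 + 0
GCD(44, 153) = 1

Yes, coprime (GCD = 1)


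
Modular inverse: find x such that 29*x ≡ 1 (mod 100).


Use the extended Euclidean algorithm on (100, 29); each row r = 100*s + 29*t:
r=100, s=1, t=0
r=29, s=0, t=1
q=3: r=13, s=1, t=-3   [100*(1) + 29*(-3) = 13]
q=2: r=3, s=-2, t=7   [100*(-2) + 29*(7) = 3]
q=4: r=1, s=9, t=-31   [100*(9) + 29*(-31) = 1]
q=3: r=0, s=-29, t=100   [100*(-29) + 29*(100) = 0]
GCD = 1 with t = -31, so 29*(-31) ≡ 1 (mod 100)
Inverse = -31 mod 100 = 69
Check: 29 * 69 = 2001 ≡ 1 (mod 100)

29^(-1) ≡ 69 (mod 100)


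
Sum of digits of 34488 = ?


3 + 4 + 4 + 8 + 8 = 27


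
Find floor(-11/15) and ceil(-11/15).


-11/15 = -0.7333
floor = -1
ceil = 0

floor = -1, ceil = 0


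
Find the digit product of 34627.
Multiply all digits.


3 × 4 × 6 × 2 × 7 = 1008


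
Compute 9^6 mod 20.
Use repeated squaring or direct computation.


9^1 mod 20 = 9
9^2 mod 20 = 1
9^3 mod 20 = 9
9^4 mod 20 = 1
9^5 mod 20 = 9
9^6 mod 20 = 1


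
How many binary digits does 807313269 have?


807313269 in base 2 = 110000000111101001111101110101
Number of digits = 30

30 digits (base 2)


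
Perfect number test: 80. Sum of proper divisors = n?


Proper divisors of 80: 1, 2, 4, 5, 8, 10, 16, 20, 40
Sum = 1 + 2 + 4 + 5 + 8 + 10 + 16 + 20 + 40 = 106

No, 80 is not perfect (106 ≠ 80)


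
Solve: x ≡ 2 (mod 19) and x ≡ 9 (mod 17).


M = 19*17 = 323
M1 = M/19 = 17, M2 = M/17 = 19
M1^(-1) mod 19 = 9, M2^(-1) mod 17 = 9
x = 2*17*9 + 9*19*9 = 1845
1845 mod 323 = 230
Check: 230 mod 19 = 2 ✓, 230 mod 17 = 9 ✓

x ≡ 230 (mod 323)


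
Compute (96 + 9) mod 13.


96 + 9 = 105
105 mod 13 = 1


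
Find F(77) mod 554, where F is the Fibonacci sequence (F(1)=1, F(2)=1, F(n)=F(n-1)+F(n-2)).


F(k) mod 554 for k=1..77:
1, 1, 2, 3, 5, 8, 13, 21, 34, 55, 89, 144, 233, 377, 56, 433, 489, 368, 303, 117, 420, 537, 403, 386, 235, 67, 302, 369, 117, 486, 49, 535, 30, 11, 41, 52, 93, 145, 238, 383, 67, 450, 517, 413, 376, 235, 57, 292, 349, 87, 436, 523, 405, 374, 225, 45, 270, 315, 31, 346, 377, 169, 546, 161, 153, 314, 467, 227, 140, 367, 507, 320, 273, 39, 312, 351, 109
F(77) mod 554 = 109


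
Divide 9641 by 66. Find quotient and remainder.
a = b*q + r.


9641 = 66 * 146 + 5
Check: 9636 + 5 = 9641

q = 146, r = 5


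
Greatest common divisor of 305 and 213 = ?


305 = 1 * 213 + 92
213 = 2 * 92 + 29
92 = 3 * 29 + 5
29 = 5 * 5 + 4
5 = 1 * 4 + 1
4 = 4 * 1 + 0
GCD = 1


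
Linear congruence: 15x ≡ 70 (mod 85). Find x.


GCD(15, 85) = 5 divides 70
Divide: 3x ≡ 14 (mod 17)
x ≡ 16 (mod 17)


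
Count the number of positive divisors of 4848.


4848 = 2^4 × 3^1 × 101^1
d(4848) = (4+1) × (1+1) × (1+1) = 20

20 divisors


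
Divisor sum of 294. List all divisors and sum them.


Divisors of 294: 1, 2, 3, 6, 7, 14, 21, 42, 49, 98, 147, 294
Sum = 1 + 2 + 3 + 6 + 7 + 14 + 21 + 42 + 49 + 98 + 147 + 294 = 684

σ(294) = 684


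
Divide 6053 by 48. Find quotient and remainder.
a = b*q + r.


6053 = 48 * 126 + 5
Check: 6048 + 5 = 6053

q = 126, r = 5


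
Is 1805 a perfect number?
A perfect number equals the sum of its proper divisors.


Proper divisors of 1805: 1, 5, 19, 95, 361
Sum = 1 + 5 + 19 + 95 + 361 = 481

No, 1805 is not perfect (481 ≠ 1805)


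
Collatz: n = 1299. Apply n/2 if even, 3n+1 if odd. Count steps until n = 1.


1299 → 3898 → 1949 → 5848 → 2924 → 1462 → 731 → 2194 → 1097 → 3292 → 1646 → 823 → 2470 → 1235 → 3706 → 1853 → 5560 → 2780 → 1390 → 695 → 2086 → 1043 → 3130 → 1565 → 4696 → 2348 → 1174 → 587 → 1762 → 881 → 2644 → 1322 → 661 → 1984 → 992 → 496 → 248 → 124 → 62 → 31 → 94 → 47 → 142 → 71 → 214 → 107 → 322 → 161 → 484 → 242 → 121 → 364 → 182 → 91 → 274 → 137 → 412 → 206 → 103 → 310 → 155 → 466 → 233 → 700 → 350 → 175 → 526 → 263 → 790 → 395 → 1186 → 593 → 1780 → 890 → 445 → 1336 → 668 → 334 → 167 → 502 → 251 → 754 → 377 → 1132 → 566 → 283 → 850 → 425 → 1276 → 638 → 319 → 958 → 479 → 1438 → 719 → 2158 → 1079 → 3238 → 1619 → 4858 → 2429 → 7288 → 3644 → 1822 → 911 → 2734 → 1367 → 4102 → 2051 → 6154 → 3077 → 9232 → 4616 → 2308 → 1154 → 577 → 1732 → 866 → 433 → 1300 → 650 → 325 → 976 → 488 → 244 → 122 → 61 → 184 → 92 → 46 → 23 → 70 → 35 → 106 → 53 → 160 → 80 → 40 → 20 → 10 → 5 → 16 → 8 → 4 → 2 → 1
Total steps = 145

145 steps


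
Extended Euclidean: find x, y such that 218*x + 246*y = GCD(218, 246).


Tabular extended Euclidean (each row: r = 218*s + 246*t):
r=218, s=1, t=0
r=246, s=0, t=1
q=0: r=218, s=1, t=0   [218*(1) + 246*(0) = 218]
q=1: r=28, s=-1, t=1   [218*(-1) + 246*(1) = 28]
q=7: r=22, s=8, t=-7   [218*(8) + 246*(-7) = 22]
q=1: r=6, s=-9, t=8   [218*(-9) + 246*(8) = 6]
q=3: r=4, s=35, t=-31   [218*(35) + 246*(-31) = 4]
q=1: r=2, s=-44, t=39   [218*(-44) + 246*(39) = 2]
q=2: r=0, s=123, t=-109   [218*(123) + 246*(-109) = 0]
GCD = 2; from the row with r=2: x=-44, y=39
Check: 218*(-44) + 246*(39) = -9592 + 9594 = 2

GCD = 2, x = -44, y = 39


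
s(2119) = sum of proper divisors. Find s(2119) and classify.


Proper divisors: 1, 13, 163
Sum = 1 + 13 + 163 = 177
177 < 2119 → deficient

s(2119) = 177 (deficient)


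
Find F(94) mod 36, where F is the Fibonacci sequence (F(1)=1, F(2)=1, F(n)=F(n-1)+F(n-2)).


F(k) mod 36 for k=1..94:
1, 1, 2, 3, 5, 8, 13, 21, 34, 19, 17, 0, 17, 17, 34, 15, 13, 28, 5, 33, 2, 35, 1, 0, 1, 1, 2, 3, 5, 8, 13, 21, 34, 19, 17, 0, 17, 17, 34, 15, 13, 28, 5, 33, 2, 35, 1, 0, 1, 1, 2, 3, 5, 8, 13, 21, 34, 19, 17, 0, 17, 17, 34, 15, 13, 28, 5, 33, 2, 35, 1, 0, 1, 1, 2, 3, 5, 8, 13, 21, 34, 19, 17, 0, 17, 17, 34, 15, 13, 28, 5, 33, 2, 35
F(94) mod 36 = 35


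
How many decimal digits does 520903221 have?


520903221 has 9 digits in base 10
floor(log10(520903221)) + 1 = floor(8.7168) + 1 = 9

9 digits (base 10)


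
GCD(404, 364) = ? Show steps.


404 = 1 * 364 + 40
364 = 9 * 40 + 4
40 = 10 * 4 + 0
GCD = 4


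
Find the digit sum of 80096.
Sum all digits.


8 + 0 + 0 + 9 + 6 = 23


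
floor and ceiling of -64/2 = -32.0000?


-64/2 = -32.0000
floor = -32
ceil = -32

floor = -32, ceil = -32


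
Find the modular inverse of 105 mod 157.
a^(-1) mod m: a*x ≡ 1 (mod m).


Use the extended Euclidean algorithm on (157, 105); each row r = 157*s + 105*t:
r=157, s=1, t=0
r=105, s=0, t=1
q=1: r=52, s=1, t=-1   [157*(1) + 105*(-1) = 52]
q=2: r=1, s=-2, t=3   [157*(-2) + 105*(3) = 1]
q=52: r=0, s=105, t=-157   [157*(105) + 105*(-157) = 0]
GCD = 1 with t = 3, so 105*(3) ≡ 1 (mod 157)
Inverse = 3 mod 157 = 3
Check: 105 * 3 = 315 ≡ 1 (mod 157)

105^(-1) ≡ 3 (mod 157)


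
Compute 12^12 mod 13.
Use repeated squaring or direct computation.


12^1 mod 13 = 12
12^2 mod 13 = 1
12^3 mod 13 = 12
12^4 mod 13 = 1
12^5 mod 13 = 12
12^6 mod 13 = 1
12^7 mod 13 = 12
12^8 mod 13 = 1
12^9 mod 13 = 12
12^10 mod 13 = 1
12^11 mod 13 = 12
12^12 mod 13 = 1


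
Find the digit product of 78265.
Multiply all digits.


7 × 8 × 2 × 6 × 5 = 3360


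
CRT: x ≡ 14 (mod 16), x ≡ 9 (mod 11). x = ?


M = 16*11 = 176
M1 = M/16 = 11, M2 = M/11 = 16
M1^(-1) mod 16 = 3, M2^(-1) mod 11 = 9
x = 14*11*3 + 9*16*9 = 1758
1758 mod 176 = 174
Check: 174 mod 16 = 14 ✓, 174 mod 11 = 9 ✓

x ≡ 174 (mod 176)


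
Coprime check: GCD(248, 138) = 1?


Euclidean algorithm:
248 = 1 * 138 + 110
138 = 1 * 110 + 28
110 = 3 * 28 + 26
28 = 1 * 26 + 2
26 = 13 * 2 + 0
GCD(248, 138) = 2

No, not coprime (GCD = 2)


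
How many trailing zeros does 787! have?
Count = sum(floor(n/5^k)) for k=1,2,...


floor(787/5) = 157
floor(787/25) = 31
floor(787/125) = 6
floor(787/625) = 1
Total = 195

195 trailing zeros


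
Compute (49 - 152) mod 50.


49 - 152 = -103
-103 mod 50 = 47


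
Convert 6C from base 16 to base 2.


6C (base 16) = 108 (decimal)
108 (decimal) = 1101100 (base 2)


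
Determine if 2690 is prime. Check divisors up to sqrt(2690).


2690 / 2 = 1345 (exact division)
2690 is NOT prime.

No, 2690 is not prime


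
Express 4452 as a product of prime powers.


4452 / 2 = 2226
2226 / 2 = 1113
1113 / 3 = 371
371 / 7 = 53
53 / 53 = 1
4452 = 2^2 × 3 × 7 × 53


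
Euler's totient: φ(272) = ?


272 = 2^4 × 17
Prime factors: 2, 17
φ(272) = 272 × (1-1/2) × (1-1/17)
= 272 × 1/2 × 16/17 = 128

φ(272) = 128


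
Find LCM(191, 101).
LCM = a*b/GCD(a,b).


GCD(191, 101) = 1
LCM = 191*101/1 = 19291/1 = 19291

LCM = 19291


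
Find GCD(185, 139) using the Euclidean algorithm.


185 = 1 * 139 + 46
139 = 3 * 46 + 1
46 = 46 * 1 + 0
GCD = 1


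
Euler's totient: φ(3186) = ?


3186 = 2 × 3^3 × 59
Prime factors: 2, 3, 59
φ(3186) = 3186 × (1-1/2) × (1-1/3) × (1-1/59)
= 3186 × 1/2 × 2/3 × 58/59 = 1044

φ(3186) = 1044


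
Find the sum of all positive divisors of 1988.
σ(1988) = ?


Divisors of 1988: 1, 2, 4, 7, 14, 28, 71, 142, 284, 497, 994, 1988
Sum = 1 + 2 + 4 + 7 + 14 + 28 + 71 + 142 + 284 + 497 + 994 + 1988 = 4032

σ(1988) = 4032


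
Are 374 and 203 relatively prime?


Euclidean algorithm:
374 = 1 * 203 + 171
203 = 1 * 171 + 32
171 = 5 * 32 + 11
32 = 2 * 11 + 10
11 = 1 * 10 + 1
10 = 10 * 1 + 0
GCD(374, 203) = 1

Yes, coprime (GCD = 1)


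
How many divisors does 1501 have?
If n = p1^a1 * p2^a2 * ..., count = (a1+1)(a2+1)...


1501 = 19^1 × 79^1
d(1501) = (1+1) × (1+1) = 4

4 divisors


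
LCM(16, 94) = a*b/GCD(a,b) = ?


GCD(16, 94) = 2
LCM = 16*94/2 = 1504/2 = 752

LCM = 752


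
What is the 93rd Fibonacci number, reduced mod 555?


F(k) mod 555 for k=1..93:
1, 1, 2, 3, 5, 8, 13, 21, 34, 55, 89, 144, 233, 377, 55, 432, 487, 364, 296, 105, 401, 506, 352, 303, 100, 403, 503, 351, 299, 95, 394, 489, 328, 262, 35, 297, 332, 74, 406, 480, 331, 256, 32, 288, 320, 53, 373, 426, 244, 115, 359, 474, 278, 197, 475, 117, 37, 154, 191, 345, 536, 326, 307, 78, 385, 463, 293, 201, 494, 140, 79, 219, 298, 517, 260, 222, 482, 149, 76, 225, 301, 526, 272, 243, 515, 203, 163, 366, 529, 340, 314, 99, 413
F(93) mod 555 = 413


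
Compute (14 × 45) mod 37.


14 × 45 = 630
630 mod 37 = 1


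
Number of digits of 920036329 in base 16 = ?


920036329 in base 16 = 36D6A3E9
Number of digits = 8

8 digits (base 16)


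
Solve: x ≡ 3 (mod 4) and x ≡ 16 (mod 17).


M = 4*17 = 68
M1 = M/4 = 17, M2 = M/17 = 4
M1^(-1) mod 4 = 1, M2^(-1) mod 17 = 13
x = 3*17*1 + 16*4*13 = 883
883 mod 68 = 67
Check: 67 mod 4 = 3 ✓, 67 mod 17 = 16 ✓

x ≡ 67 (mod 68)


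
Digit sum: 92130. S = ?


9 + 2 + 1 + 3 + 0 = 15


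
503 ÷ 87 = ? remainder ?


503 = 87 * 5 + 68
Check: 435 + 68 = 503

q = 5, r = 68


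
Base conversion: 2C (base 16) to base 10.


2C (base 16) = 44 (decimal)
44 (decimal) = 44 (base 10)


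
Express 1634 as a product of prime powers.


1634 / 2 = 817
817 / 19 = 43
43 / 43 = 1
1634 = 2 × 19 × 43


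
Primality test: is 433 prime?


Check divisors up to sqrt(433) = 20.8087
No divisors found.
433 is prime.

Yes, 433 is prime


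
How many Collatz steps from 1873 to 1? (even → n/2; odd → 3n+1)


1873 → 5620 → 2810 → 1405 → 4216 → 2108 → 1054 → 527 → 1582 → 791 → 2374 → 1187 → 3562 → 1781 → 5344 → 2672 → 1336 → 668 → 334 → 167 → 502 → 251 → 754 → 377 → 1132 → 566 → 283 → 850 → 425 → 1276 → 638 → 319 → 958 → 479 → 1438 → 719 → 2158 → 1079 → 3238 → 1619 → 4858 → 2429 → 7288 → 3644 → 1822 → 911 → 2734 → 1367 → 4102 → 2051 → 6154 → 3077 → 9232 → 4616 → 2308 → 1154 → 577 → 1732 → 866 → 433 → 1300 → 650 → 325 → 976 → 488 → 244 → 122 → 61 → 184 → 92 → 46 → 23 → 70 → 35 → 106 → 53 → 160 → 80 → 40 → 20 → 10 → 5 → 16 → 8 → 4 → 2 → 1
Total steps = 86

86 steps


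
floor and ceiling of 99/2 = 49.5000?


99/2 = 49.5000
floor = 49
ceil = 50

floor = 49, ceil = 50


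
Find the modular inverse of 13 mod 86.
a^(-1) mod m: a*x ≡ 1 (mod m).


Use the extended Euclidean algorithm on (86, 13); each row r = 86*s + 13*t:
r=86, s=1, t=0
r=13, s=0, t=1
q=6: r=8, s=1, t=-6   [86*(1) + 13*(-6) = 8]
q=1: r=5, s=-1, t=7   [86*(-1) + 13*(7) = 5]
q=1: r=3, s=2, t=-13   [86*(2) + 13*(-13) = 3]
q=1: r=2, s=-3, t=20   [86*(-3) + 13*(20) = 2]
q=1: r=1, s=5, t=-33   [86*(5) + 13*(-33) = 1]
q=2: r=0, s=-13, t=86   [86*(-13) + 13*(86) = 0]
GCD = 1 with t = -33, so 13*(-33) ≡ 1 (mod 86)
Inverse = -33 mod 86 = 53
Check: 13 * 53 = 689 ≡ 1 (mod 86)

13^(-1) ≡ 53 (mod 86)


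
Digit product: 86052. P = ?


8 × 6 × 0 × 5 × 2 = 0


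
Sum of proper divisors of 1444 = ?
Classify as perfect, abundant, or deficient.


Proper divisors: 1, 2, 4, 19, 38, 76, 361, 722
Sum = 1 + 2 + 4 + 19 + 38 + 76 + 361 + 722 = 1223
1223 < 1444 → deficient

s(1444) = 1223 (deficient)


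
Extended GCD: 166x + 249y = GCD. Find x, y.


Tabular extended Euclidean (each row: r = 166*s + 249*t):
r=166, s=1, t=0
r=249, s=0, t=1
q=0: r=166, s=1, t=0   [166*(1) + 249*(0) = 166]
q=1: r=83, s=-1, t=1   [166*(-1) + 249*(1) = 83]
q=2: r=0, s=3, t=-2   [166*(3) + 249*(-2) = 0]
GCD = 83; from the row with r=83: x=-1, y=1
Check: 166*(-1) + 249*(1) = -166 + 249 = 83

GCD = 83, x = -1, y = 1


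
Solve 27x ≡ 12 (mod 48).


GCD(27, 48) = 3 divides 12
Divide: 9x ≡ 4 (mod 16)
x ≡ 4 (mod 16)


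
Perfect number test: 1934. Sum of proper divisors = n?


Proper divisors of 1934: 1, 2, 967
Sum = 1 + 2 + 967 = 970

No, 1934 is not perfect (970 ≠ 1934)


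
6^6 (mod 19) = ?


6^1 mod 19 = 6
6^2 mod 19 = 17
6^3 mod 19 = 7
6^4 mod 19 = 4
6^5 mod 19 = 5
6^6 mod 19 = 11
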